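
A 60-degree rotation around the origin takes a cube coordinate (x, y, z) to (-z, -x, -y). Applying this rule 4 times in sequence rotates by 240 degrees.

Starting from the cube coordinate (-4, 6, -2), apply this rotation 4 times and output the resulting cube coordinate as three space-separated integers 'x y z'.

Answer: -2 -4 6

Derivation:
Start: (-4, 6, -2)
Step 1: (-4, 6, -2) -> (-(-2), -(-4), -(6)) = (2, 4, -6)
Step 2: (2, 4, -6) -> (-(-6), -(2), -(4)) = (6, -2, -4)
Step 3: (6, -2, -4) -> (-(-4), -(6), -(-2)) = (4, -6, 2)
Step 4: (4, -6, 2) -> (-(2), -(4), -(-6)) = (-2, -4, 6)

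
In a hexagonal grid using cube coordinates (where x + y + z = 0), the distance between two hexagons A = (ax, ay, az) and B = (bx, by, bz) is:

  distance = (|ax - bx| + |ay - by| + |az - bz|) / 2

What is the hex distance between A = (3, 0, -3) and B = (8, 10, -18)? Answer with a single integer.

|ax - bx| = |3 - 8| = 5
|ay - by| = |0 - 10| = 10
|az - bz| = |-3 - (-18)| = 15
distance = (5 + 10 + 15) / 2 = 30 / 2 = 15

Answer: 15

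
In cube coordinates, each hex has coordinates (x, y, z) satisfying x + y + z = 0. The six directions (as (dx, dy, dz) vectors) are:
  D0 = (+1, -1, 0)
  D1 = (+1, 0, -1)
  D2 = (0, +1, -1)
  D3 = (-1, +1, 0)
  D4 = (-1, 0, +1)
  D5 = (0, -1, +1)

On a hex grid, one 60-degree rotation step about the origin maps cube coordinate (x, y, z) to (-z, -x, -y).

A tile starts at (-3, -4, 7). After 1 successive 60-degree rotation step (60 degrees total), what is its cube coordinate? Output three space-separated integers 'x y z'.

Answer: -7 3 4

Derivation:
Start: (-3, -4, 7)
Step 1: (-3, -4, 7) -> (-(7), -(-3), -(-4)) = (-7, 3, 4)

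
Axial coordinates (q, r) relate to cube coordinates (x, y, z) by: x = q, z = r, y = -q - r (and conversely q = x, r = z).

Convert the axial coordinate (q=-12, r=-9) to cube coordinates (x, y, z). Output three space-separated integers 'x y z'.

Answer: -12 21 -9

Derivation:
x = q = -12
z = r = -9
y = -x - z = -(-12) - (-9) = 21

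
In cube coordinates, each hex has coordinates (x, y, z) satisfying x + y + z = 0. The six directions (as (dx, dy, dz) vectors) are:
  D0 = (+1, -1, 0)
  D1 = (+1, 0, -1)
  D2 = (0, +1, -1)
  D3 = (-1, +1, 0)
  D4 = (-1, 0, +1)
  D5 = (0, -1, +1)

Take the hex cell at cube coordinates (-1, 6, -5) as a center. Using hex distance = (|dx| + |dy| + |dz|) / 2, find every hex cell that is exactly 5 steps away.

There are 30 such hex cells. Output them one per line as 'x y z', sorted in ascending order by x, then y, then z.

Answer: -6 6 0
-6 7 -1
-6 8 -2
-6 9 -3
-6 10 -4
-6 11 -5
-5 5 0
-5 11 -6
-4 4 0
-4 11 -7
-3 3 0
-3 11 -8
-2 2 0
-2 11 -9
-1 1 0
-1 11 -10
0 1 -1
0 10 -10
1 1 -2
1 9 -10
2 1 -3
2 8 -10
3 1 -4
3 7 -10
4 1 -5
4 2 -6
4 3 -7
4 4 -8
4 5 -9
4 6 -10

Derivation:
Walk ring at distance 5 from (-1, 6, -5):
Start at center + D4*5 = (-6, 6, 0)
  hex 0: (-6, 6, 0)
  hex 1: (-5, 5, 0)
  hex 2: (-4, 4, 0)
  hex 3: (-3, 3, 0)
  hex 4: (-2, 2, 0)
  hex 5: (-1, 1, 0)
  hex 6: (0, 1, -1)
  hex 7: (1, 1, -2)
  hex 8: (2, 1, -3)
  hex 9: (3, 1, -4)
  hex 10: (4, 1, -5)
  hex 11: (4, 2, -6)
  hex 12: (4, 3, -7)
  hex 13: (4, 4, -8)
  hex 14: (4, 5, -9)
  hex 15: (4, 6, -10)
  hex 16: (3, 7, -10)
  hex 17: (2, 8, -10)
  hex 18: (1, 9, -10)
  hex 19: (0, 10, -10)
  hex 20: (-1, 11, -10)
  hex 21: (-2, 11, -9)
  hex 22: (-3, 11, -8)
  hex 23: (-4, 11, -7)
  hex 24: (-5, 11, -6)
  hex 25: (-6, 11, -5)
  hex 26: (-6, 10, -4)
  hex 27: (-6, 9, -3)
  hex 28: (-6, 8, -2)
  hex 29: (-6, 7, -1)
Sorted: 30 hexes.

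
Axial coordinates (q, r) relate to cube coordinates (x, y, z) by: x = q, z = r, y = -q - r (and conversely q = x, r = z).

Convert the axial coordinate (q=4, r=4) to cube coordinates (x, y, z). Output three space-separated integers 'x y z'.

x = q = 4
z = r = 4
y = -x - z = -(4) - (4) = -8

Answer: 4 -8 4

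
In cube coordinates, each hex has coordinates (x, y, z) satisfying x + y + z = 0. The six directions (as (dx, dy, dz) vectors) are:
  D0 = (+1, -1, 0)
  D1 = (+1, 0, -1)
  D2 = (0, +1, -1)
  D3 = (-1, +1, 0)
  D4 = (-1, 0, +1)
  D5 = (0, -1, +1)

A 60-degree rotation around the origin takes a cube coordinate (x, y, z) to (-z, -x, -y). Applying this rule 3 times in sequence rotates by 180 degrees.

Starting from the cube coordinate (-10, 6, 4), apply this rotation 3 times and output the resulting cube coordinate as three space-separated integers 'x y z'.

Start: (-10, 6, 4)
Step 1: (-10, 6, 4) -> (-(4), -(-10), -(6)) = (-4, 10, -6)
Step 2: (-4, 10, -6) -> (-(-6), -(-4), -(10)) = (6, 4, -10)
Step 3: (6, 4, -10) -> (-(-10), -(6), -(4)) = (10, -6, -4)

Answer: 10 -6 -4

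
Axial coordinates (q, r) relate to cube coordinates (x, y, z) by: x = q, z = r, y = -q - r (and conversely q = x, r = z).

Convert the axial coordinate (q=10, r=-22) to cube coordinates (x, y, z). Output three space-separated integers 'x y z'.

x = q = 10
z = r = -22
y = -x - z = -(10) - (-22) = 12

Answer: 10 12 -22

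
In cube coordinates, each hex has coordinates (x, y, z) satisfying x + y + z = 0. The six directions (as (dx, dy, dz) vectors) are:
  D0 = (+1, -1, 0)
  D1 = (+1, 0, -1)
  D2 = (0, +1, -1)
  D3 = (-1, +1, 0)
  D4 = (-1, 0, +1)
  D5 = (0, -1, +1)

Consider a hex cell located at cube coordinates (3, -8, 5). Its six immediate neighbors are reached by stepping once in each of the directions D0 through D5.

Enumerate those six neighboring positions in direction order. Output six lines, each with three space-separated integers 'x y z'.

Answer: 4 -9 5
4 -8 4
3 -7 4
2 -7 5
2 -8 6
3 -9 6

Derivation:
Center: (3, -8, 5). Add each direction:
  D0: (3, -8, 5) + (1, -1, 0) = (4, -9, 5)
  D1: (3, -8, 5) + (1, 0, -1) = (4, -8, 4)
  D2: (3, -8, 5) + (0, 1, -1) = (3, -7, 4)
  D3: (3, -8, 5) + (-1, 1, 0) = (2, -7, 5)
  D4: (3, -8, 5) + (-1, 0, 1) = (2, -8, 6)
  D5: (3, -8, 5) + (0, -1, 1) = (3, -9, 6)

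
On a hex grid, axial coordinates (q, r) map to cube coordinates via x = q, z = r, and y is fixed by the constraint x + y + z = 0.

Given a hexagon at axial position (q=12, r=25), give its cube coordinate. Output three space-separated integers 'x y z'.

Answer: 12 -37 25

Derivation:
x = q = 12
z = r = 25
y = -x - z = -(12) - (25) = -37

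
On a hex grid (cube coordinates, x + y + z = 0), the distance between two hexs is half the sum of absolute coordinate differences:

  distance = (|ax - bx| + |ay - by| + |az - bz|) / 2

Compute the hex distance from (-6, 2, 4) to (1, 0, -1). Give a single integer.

Answer: 7

Derivation:
|ax - bx| = |-6 - 1| = 7
|ay - by| = |2 - 0| = 2
|az - bz| = |4 - (-1)| = 5
distance = (7 + 2 + 5) / 2 = 14 / 2 = 7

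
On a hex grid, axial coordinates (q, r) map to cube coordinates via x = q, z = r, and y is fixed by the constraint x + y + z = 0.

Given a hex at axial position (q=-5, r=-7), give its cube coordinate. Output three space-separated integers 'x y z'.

Answer: -5 12 -7

Derivation:
x = q = -5
z = r = -7
y = -x - z = -(-5) - (-7) = 12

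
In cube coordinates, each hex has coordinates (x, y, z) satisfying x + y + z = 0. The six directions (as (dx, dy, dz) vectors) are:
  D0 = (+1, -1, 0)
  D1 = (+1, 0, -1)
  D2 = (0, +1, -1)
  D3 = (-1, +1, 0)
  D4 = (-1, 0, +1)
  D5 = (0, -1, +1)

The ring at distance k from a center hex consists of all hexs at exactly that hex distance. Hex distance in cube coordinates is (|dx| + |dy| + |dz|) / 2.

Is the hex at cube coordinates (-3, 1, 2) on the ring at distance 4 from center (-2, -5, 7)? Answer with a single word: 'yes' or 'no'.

|px - cx| = |-3 - (-2)| = 1
|py - cy| = |1 - (-5)| = 6
|pz - cz| = |2 - 7| = 5
distance = (1+6+5)/2 = 12/2 = 6
radius = 4; distance != radius -> no

Answer: no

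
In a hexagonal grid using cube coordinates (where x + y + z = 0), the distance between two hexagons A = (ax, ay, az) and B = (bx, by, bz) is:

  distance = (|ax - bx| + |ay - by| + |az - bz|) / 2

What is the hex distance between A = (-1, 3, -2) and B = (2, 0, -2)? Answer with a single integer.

|ax - bx| = |-1 - 2| = 3
|ay - by| = |3 - 0| = 3
|az - bz| = |-2 - (-2)| = 0
distance = (3 + 3 + 0) / 2 = 6 / 2 = 3

Answer: 3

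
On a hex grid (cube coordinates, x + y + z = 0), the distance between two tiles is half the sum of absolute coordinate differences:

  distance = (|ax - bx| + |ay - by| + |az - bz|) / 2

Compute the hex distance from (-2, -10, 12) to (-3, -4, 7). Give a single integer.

Answer: 6

Derivation:
|ax - bx| = |-2 - (-3)| = 1
|ay - by| = |-10 - (-4)| = 6
|az - bz| = |12 - 7| = 5
distance = (1 + 6 + 5) / 2 = 12 / 2 = 6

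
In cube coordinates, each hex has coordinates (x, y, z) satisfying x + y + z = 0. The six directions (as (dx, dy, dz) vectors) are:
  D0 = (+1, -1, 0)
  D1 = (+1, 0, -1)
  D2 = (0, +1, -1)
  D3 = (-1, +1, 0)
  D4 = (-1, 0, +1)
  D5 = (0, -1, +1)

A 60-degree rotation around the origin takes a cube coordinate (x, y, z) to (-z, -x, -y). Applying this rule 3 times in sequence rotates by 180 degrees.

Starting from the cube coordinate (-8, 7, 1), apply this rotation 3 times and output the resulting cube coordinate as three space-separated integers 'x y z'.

Answer: 8 -7 -1

Derivation:
Start: (-8, 7, 1)
Step 1: (-8, 7, 1) -> (-(1), -(-8), -(7)) = (-1, 8, -7)
Step 2: (-1, 8, -7) -> (-(-7), -(-1), -(8)) = (7, 1, -8)
Step 3: (7, 1, -8) -> (-(-8), -(7), -(1)) = (8, -7, -1)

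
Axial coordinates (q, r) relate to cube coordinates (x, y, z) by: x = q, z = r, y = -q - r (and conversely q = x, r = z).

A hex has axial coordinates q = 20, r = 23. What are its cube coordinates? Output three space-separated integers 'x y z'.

x = q = 20
z = r = 23
y = -x - z = -(20) - (23) = -43

Answer: 20 -43 23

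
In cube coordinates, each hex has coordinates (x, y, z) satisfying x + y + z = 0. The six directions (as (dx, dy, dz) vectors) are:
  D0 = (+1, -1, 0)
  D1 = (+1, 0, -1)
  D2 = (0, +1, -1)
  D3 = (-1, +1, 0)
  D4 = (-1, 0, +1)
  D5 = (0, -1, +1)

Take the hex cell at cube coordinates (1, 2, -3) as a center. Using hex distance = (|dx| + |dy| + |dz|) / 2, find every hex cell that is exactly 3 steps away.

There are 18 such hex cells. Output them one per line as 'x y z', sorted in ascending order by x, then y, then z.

Answer: -2 2 0
-2 3 -1
-2 4 -2
-2 5 -3
-1 1 0
-1 5 -4
0 0 0
0 5 -5
1 -1 0
1 5 -6
2 -1 -1
2 4 -6
3 -1 -2
3 3 -6
4 -1 -3
4 0 -4
4 1 -5
4 2 -6

Derivation:
Walk ring at distance 3 from (1, 2, -3):
Start at center + D4*3 = (-2, 2, 0)
  hex 0: (-2, 2, 0)
  hex 1: (-1, 1, 0)
  hex 2: (0, 0, 0)
  hex 3: (1, -1, 0)
  hex 4: (2, -1, -1)
  hex 5: (3, -1, -2)
  hex 6: (4, -1, -3)
  hex 7: (4, 0, -4)
  hex 8: (4, 1, -5)
  hex 9: (4, 2, -6)
  hex 10: (3, 3, -6)
  hex 11: (2, 4, -6)
  hex 12: (1, 5, -6)
  hex 13: (0, 5, -5)
  hex 14: (-1, 5, -4)
  hex 15: (-2, 5, -3)
  hex 16: (-2, 4, -2)
  hex 17: (-2, 3, -1)
Sorted: 18 hexes.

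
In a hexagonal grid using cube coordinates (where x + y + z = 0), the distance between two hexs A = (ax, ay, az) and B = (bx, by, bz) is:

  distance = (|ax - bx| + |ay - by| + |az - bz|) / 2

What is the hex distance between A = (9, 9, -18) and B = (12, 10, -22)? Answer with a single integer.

|ax - bx| = |9 - 12| = 3
|ay - by| = |9 - 10| = 1
|az - bz| = |-18 - (-22)| = 4
distance = (3 + 1 + 4) / 2 = 8 / 2 = 4

Answer: 4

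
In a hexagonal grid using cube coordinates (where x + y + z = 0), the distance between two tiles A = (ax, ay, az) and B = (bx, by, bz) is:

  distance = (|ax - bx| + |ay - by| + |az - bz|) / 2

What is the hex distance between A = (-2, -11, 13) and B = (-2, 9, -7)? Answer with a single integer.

|ax - bx| = |-2 - (-2)| = 0
|ay - by| = |-11 - 9| = 20
|az - bz| = |13 - (-7)| = 20
distance = (0 + 20 + 20) / 2 = 40 / 2 = 20

Answer: 20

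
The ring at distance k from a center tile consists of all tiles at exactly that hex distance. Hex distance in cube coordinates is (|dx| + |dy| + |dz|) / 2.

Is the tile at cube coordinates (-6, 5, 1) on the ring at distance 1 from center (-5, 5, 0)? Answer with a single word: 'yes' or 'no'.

|px - cx| = |-6 - (-5)| = 1
|py - cy| = |5 - 5| = 0
|pz - cz| = |1 - 0| = 1
distance = (1+0+1)/2 = 2/2 = 1
radius = 1; distance == radius -> yes

Answer: yes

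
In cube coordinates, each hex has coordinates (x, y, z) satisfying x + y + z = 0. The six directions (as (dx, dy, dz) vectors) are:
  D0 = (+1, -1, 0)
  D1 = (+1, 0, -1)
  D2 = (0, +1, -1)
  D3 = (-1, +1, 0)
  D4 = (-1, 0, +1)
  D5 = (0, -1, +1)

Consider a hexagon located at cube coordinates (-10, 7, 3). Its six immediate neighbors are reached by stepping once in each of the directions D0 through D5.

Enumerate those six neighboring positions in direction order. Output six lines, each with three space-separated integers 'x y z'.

Center: (-10, 7, 3). Add each direction:
  D0: (-10, 7, 3) + (1, -1, 0) = (-9, 6, 3)
  D1: (-10, 7, 3) + (1, 0, -1) = (-9, 7, 2)
  D2: (-10, 7, 3) + (0, 1, -1) = (-10, 8, 2)
  D3: (-10, 7, 3) + (-1, 1, 0) = (-11, 8, 3)
  D4: (-10, 7, 3) + (-1, 0, 1) = (-11, 7, 4)
  D5: (-10, 7, 3) + (0, -1, 1) = (-10, 6, 4)

Answer: -9 6 3
-9 7 2
-10 8 2
-11 8 3
-11 7 4
-10 6 4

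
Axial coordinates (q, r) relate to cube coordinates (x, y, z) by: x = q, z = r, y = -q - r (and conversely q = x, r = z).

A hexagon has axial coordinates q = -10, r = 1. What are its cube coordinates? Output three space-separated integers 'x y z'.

x = q = -10
z = r = 1
y = -x - z = -(-10) - (1) = 9

Answer: -10 9 1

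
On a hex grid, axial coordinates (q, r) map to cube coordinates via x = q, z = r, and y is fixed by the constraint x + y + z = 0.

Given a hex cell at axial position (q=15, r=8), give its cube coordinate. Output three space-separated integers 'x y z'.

Answer: 15 -23 8

Derivation:
x = q = 15
z = r = 8
y = -x - z = -(15) - (8) = -23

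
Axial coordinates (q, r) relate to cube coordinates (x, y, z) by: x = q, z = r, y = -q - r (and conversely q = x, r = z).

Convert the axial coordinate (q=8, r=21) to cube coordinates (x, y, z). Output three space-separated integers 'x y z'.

x = q = 8
z = r = 21
y = -x - z = -(8) - (21) = -29

Answer: 8 -29 21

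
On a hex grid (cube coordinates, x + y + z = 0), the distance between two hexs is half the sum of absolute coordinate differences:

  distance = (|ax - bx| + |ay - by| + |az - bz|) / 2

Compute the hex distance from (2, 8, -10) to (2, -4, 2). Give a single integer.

Answer: 12

Derivation:
|ax - bx| = |2 - 2| = 0
|ay - by| = |8 - (-4)| = 12
|az - bz| = |-10 - 2| = 12
distance = (0 + 12 + 12) / 2 = 24 / 2 = 12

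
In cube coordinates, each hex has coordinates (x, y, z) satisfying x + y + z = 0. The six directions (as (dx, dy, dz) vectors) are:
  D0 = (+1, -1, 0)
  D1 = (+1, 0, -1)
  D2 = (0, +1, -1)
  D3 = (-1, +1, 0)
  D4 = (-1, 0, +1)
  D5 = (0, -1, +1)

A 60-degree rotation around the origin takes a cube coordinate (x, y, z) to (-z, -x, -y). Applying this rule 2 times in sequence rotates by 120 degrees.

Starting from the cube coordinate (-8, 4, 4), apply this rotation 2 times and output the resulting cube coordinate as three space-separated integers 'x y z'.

Answer: 4 4 -8

Derivation:
Start: (-8, 4, 4)
Step 1: (-8, 4, 4) -> (-(4), -(-8), -(4)) = (-4, 8, -4)
Step 2: (-4, 8, -4) -> (-(-4), -(-4), -(8)) = (4, 4, -8)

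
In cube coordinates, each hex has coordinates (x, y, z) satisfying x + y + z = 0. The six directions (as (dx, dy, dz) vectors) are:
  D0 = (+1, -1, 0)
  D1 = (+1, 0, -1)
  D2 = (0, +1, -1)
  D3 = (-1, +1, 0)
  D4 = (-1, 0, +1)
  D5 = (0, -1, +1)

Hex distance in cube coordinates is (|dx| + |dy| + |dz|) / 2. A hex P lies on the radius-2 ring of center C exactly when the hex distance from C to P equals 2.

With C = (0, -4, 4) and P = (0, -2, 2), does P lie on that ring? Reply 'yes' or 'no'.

Answer: yes

Derivation:
|px - cx| = |0 - 0| = 0
|py - cy| = |-2 - (-4)| = 2
|pz - cz| = |2 - 4| = 2
distance = (0+2+2)/2 = 4/2 = 2
radius = 2; distance == radius -> yes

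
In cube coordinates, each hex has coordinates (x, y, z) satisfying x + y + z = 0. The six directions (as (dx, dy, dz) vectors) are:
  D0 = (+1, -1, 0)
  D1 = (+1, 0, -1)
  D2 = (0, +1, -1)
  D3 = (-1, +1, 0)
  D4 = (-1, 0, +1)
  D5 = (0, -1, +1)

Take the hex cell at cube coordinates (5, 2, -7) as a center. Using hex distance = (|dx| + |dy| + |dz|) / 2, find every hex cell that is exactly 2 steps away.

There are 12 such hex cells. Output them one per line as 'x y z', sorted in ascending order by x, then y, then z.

Walk ring at distance 2 from (5, 2, -7):
Start at center + D4*2 = (3, 2, -5)
  hex 0: (3, 2, -5)
  hex 1: (4, 1, -5)
  hex 2: (5, 0, -5)
  hex 3: (6, 0, -6)
  hex 4: (7, 0, -7)
  hex 5: (7, 1, -8)
  hex 6: (7, 2, -9)
  hex 7: (6, 3, -9)
  hex 8: (5, 4, -9)
  hex 9: (4, 4, -8)
  hex 10: (3, 4, -7)
  hex 11: (3, 3, -6)
Sorted: 12 hexes.

Answer: 3 2 -5
3 3 -6
3 4 -7
4 1 -5
4 4 -8
5 0 -5
5 4 -9
6 0 -6
6 3 -9
7 0 -7
7 1 -8
7 2 -9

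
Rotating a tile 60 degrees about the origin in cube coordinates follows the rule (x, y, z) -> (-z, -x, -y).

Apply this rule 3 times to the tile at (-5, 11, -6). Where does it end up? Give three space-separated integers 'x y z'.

Start: (-5, 11, -6)
Step 1: (-5, 11, -6) -> (-(-6), -(-5), -(11)) = (6, 5, -11)
Step 2: (6, 5, -11) -> (-(-11), -(6), -(5)) = (11, -6, -5)
Step 3: (11, -6, -5) -> (-(-5), -(11), -(-6)) = (5, -11, 6)

Answer: 5 -11 6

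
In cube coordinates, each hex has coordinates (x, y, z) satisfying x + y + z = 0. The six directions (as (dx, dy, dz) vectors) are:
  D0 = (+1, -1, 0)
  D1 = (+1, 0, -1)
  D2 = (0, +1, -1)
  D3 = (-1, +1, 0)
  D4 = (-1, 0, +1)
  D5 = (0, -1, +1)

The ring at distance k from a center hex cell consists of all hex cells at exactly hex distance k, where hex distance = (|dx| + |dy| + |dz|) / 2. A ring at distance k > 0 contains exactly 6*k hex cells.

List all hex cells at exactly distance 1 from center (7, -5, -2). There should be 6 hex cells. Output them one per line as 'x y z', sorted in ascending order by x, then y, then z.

Answer: 6 -5 -1
6 -4 -2
7 -6 -1
7 -4 -3
8 -6 -2
8 -5 -3

Derivation:
Walk ring at distance 1 from (7, -5, -2):
Start at center + D4*1 = (6, -5, -1)
  hex 0: (6, -5, -1)
  hex 1: (7, -6, -1)
  hex 2: (8, -6, -2)
  hex 3: (8, -5, -3)
  hex 4: (7, -4, -3)
  hex 5: (6, -4, -2)
Sorted: 6 hexes.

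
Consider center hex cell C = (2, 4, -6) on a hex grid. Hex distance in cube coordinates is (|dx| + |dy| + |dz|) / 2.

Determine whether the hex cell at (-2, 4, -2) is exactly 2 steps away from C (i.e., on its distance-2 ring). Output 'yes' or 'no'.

Answer: no

Derivation:
|px - cx| = |-2 - 2| = 4
|py - cy| = |4 - 4| = 0
|pz - cz| = |-2 - (-6)| = 4
distance = (4+0+4)/2 = 8/2 = 4
radius = 2; distance != radius -> no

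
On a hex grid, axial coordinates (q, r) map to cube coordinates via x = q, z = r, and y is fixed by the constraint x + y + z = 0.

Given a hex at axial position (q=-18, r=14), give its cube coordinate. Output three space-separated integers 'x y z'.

x = q = -18
z = r = 14
y = -x - z = -(-18) - (14) = 4

Answer: -18 4 14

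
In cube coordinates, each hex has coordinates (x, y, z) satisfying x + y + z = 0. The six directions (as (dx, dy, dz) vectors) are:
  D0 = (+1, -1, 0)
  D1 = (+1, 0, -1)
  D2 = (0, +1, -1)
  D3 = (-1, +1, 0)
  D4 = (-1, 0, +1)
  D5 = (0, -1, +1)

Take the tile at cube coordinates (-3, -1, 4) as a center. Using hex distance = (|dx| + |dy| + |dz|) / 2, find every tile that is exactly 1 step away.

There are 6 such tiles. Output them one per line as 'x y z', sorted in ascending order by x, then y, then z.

Answer: -4 -1 5
-4 0 4
-3 -2 5
-3 0 3
-2 -2 4
-2 -1 3

Derivation:
Walk ring at distance 1 from (-3, -1, 4):
Start at center + D4*1 = (-4, -1, 5)
  hex 0: (-4, -1, 5)
  hex 1: (-3, -2, 5)
  hex 2: (-2, -2, 4)
  hex 3: (-2, -1, 3)
  hex 4: (-3, 0, 3)
  hex 5: (-4, 0, 4)
Sorted: 6 hexes.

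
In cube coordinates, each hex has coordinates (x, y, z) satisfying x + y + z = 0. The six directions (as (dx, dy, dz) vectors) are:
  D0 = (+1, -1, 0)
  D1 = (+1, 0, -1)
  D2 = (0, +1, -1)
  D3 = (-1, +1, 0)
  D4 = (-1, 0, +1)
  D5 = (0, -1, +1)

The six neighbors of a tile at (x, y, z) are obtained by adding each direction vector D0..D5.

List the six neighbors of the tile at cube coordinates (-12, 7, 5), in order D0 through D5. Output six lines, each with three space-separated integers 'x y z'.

Answer: -11 6 5
-11 7 4
-12 8 4
-13 8 5
-13 7 6
-12 6 6

Derivation:
Center: (-12, 7, 5). Add each direction:
  D0: (-12, 7, 5) + (1, -1, 0) = (-11, 6, 5)
  D1: (-12, 7, 5) + (1, 0, -1) = (-11, 7, 4)
  D2: (-12, 7, 5) + (0, 1, -1) = (-12, 8, 4)
  D3: (-12, 7, 5) + (-1, 1, 0) = (-13, 8, 5)
  D4: (-12, 7, 5) + (-1, 0, 1) = (-13, 7, 6)
  D5: (-12, 7, 5) + (0, -1, 1) = (-12, 6, 6)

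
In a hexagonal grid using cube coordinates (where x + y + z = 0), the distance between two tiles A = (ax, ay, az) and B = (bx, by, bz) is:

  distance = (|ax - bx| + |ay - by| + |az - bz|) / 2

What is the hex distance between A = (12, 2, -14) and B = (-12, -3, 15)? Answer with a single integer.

Answer: 29

Derivation:
|ax - bx| = |12 - (-12)| = 24
|ay - by| = |2 - (-3)| = 5
|az - bz| = |-14 - 15| = 29
distance = (24 + 5 + 29) / 2 = 58 / 2 = 29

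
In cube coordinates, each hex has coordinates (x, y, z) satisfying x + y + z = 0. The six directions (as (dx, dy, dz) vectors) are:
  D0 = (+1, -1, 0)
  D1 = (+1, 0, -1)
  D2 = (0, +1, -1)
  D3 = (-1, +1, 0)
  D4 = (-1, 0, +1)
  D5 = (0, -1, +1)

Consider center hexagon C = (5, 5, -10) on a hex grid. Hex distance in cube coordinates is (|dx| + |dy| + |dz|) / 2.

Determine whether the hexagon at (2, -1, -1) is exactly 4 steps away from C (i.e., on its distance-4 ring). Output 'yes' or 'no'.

Answer: no

Derivation:
|px - cx| = |2 - 5| = 3
|py - cy| = |-1 - 5| = 6
|pz - cz| = |-1 - (-10)| = 9
distance = (3+6+9)/2 = 18/2 = 9
radius = 4; distance != radius -> no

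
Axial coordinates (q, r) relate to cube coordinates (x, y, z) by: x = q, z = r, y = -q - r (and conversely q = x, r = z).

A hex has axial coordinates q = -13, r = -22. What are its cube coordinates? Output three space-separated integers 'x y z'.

Answer: -13 35 -22

Derivation:
x = q = -13
z = r = -22
y = -x - z = -(-13) - (-22) = 35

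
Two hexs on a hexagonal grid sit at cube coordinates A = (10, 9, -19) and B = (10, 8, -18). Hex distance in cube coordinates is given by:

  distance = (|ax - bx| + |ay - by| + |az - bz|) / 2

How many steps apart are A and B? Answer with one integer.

|ax - bx| = |10 - 10| = 0
|ay - by| = |9 - 8| = 1
|az - bz| = |-19 - (-18)| = 1
distance = (0 + 1 + 1) / 2 = 2 / 2 = 1

Answer: 1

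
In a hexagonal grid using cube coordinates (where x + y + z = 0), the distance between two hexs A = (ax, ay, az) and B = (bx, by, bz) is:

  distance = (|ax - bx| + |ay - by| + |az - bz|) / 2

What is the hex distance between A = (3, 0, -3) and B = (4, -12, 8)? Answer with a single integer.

|ax - bx| = |3 - 4| = 1
|ay - by| = |0 - (-12)| = 12
|az - bz| = |-3 - 8| = 11
distance = (1 + 12 + 11) / 2 = 24 / 2 = 12

Answer: 12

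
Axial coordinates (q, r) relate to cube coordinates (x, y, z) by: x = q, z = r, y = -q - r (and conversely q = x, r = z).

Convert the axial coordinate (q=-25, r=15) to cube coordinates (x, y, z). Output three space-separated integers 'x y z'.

Answer: -25 10 15

Derivation:
x = q = -25
z = r = 15
y = -x - z = -(-25) - (15) = 10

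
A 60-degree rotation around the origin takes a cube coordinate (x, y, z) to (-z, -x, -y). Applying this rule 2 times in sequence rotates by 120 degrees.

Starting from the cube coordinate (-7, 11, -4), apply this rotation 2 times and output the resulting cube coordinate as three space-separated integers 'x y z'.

Start: (-7, 11, -4)
Step 1: (-7, 11, -4) -> (-(-4), -(-7), -(11)) = (4, 7, -11)
Step 2: (4, 7, -11) -> (-(-11), -(4), -(7)) = (11, -4, -7)

Answer: 11 -4 -7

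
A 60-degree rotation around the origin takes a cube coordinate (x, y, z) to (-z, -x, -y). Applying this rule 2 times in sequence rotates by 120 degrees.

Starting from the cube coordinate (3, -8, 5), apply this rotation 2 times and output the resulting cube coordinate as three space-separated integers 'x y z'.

Answer: -8 5 3

Derivation:
Start: (3, -8, 5)
Step 1: (3, -8, 5) -> (-(5), -(3), -(-8)) = (-5, -3, 8)
Step 2: (-5, -3, 8) -> (-(8), -(-5), -(-3)) = (-8, 5, 3)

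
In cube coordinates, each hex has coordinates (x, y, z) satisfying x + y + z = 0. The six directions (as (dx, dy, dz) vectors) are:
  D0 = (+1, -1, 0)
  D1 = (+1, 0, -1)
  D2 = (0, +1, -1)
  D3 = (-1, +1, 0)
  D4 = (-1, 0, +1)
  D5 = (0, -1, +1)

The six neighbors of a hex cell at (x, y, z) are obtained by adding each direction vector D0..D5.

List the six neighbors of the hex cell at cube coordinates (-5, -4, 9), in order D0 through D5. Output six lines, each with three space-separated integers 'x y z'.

Center: (-5, -4, 9). Add each direction:
  D0: (-5, -4, 9) + (1, -1, 0) = (-4, -5, 9)
  D1: (-5, -4, 9) + (1, 0, -1) = (-4, -4, 8)
  D2: (-5, -4, 9) + (0, 1, -1) = (-5, -3, 8)
  D3: (-5, -4, 9) + (-1, 1, 0) = (-6, -3, 9)
  D4: (-5, -4, 9) + (-1, 0, 1) = (-6, -4, 10)
  D5: (-5, -4, 9) + (0, -1, 1) = (-5, -5, 10)

Answer: -4 -5 9
-4 -4 8
-5 -3 8
-6 -3 9
-6 -4 10
-5 -5 10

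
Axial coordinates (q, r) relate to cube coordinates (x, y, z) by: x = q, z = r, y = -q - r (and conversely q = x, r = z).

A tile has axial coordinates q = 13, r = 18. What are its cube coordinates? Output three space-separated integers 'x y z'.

x = q = 13
z = r = 18
y = -x - z = -(13) - (18) = -31

Answer: 13 -31 18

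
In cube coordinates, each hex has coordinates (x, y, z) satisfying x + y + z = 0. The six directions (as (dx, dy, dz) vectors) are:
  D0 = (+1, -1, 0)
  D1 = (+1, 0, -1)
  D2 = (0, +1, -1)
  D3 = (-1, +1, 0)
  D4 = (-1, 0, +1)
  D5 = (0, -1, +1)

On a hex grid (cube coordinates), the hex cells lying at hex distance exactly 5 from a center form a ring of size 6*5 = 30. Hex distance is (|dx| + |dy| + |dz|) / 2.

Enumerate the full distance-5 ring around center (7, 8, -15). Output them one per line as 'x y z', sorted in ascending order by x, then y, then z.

Answer: 2 8 -10
2 9 -11
2 10 -12
2 11 -13
2 12 -14
2 13 -15
3 7 -10
3 13 -16
4 6 -10
4 13 -17
5 5 -10
5 13 -18
6 4 -10
6 13 -19
7 3 -10
7 13 -20
8 3 -11
8 12 -20
9 3 -12
9 11 -20
10 3 -13
10 10 -20
11 3 -14
11 9 -20
12 3 -15
12 4 -16
12 5 -17
12 6 -18
12 7 -19
12 8 -20

Derivation:
Walk ring at distance 5 from (7, 8, -15):
Start at center + D4*5 = (2, 8, -10)
  hex 0: (2, 8, -10)
  hex 1: (3, 7, -10)
  hex 2: (4, 6, -10)
  hex 3: (5, 5, -10)
  hex 4: (6, 4, -10)
  hex 5: (7, 3, -10)
  hex 6: (8, 3, -11)
  hex 7: (9, 3, -12)
  hex 8: (10, 3, -13)
  hex 9: (11, 3, -14)
  hex 10: (12, 3, -15)
  hex 11: (12, 4, -16)
  hex 12: (12, 5, -17)
  hex 13: (12, 6, -18)
  hex 14: (12, 7, -19)
  hex 15: (12, 8, -20)
  hex 16: (11, 9, -20)
  hex 17: (10, 10, -20)
  hex 18: (9, 11, -20)
  hex 19: (8, 12, -20)
  hex 20: (7, 13, -20)
  hex 21: (6, 13, -19)
  hex 22: (5, 13, -18)
  hex 23: (4, 13, -17)
  hex 24: (3, 13, -16)
  hex 25: (2, 13, -15)
  hex 26: (2, 12, -14)
  hex 27: (2, 11, -13)
  hex 28: (2, 10, -12)
  hex 29: (2, 9, -11)
Sorted: 30 hexes.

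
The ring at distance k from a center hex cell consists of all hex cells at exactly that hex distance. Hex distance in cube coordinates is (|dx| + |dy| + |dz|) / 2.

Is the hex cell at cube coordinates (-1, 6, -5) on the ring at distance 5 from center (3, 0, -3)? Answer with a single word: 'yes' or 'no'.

Answer: no

Derivation:
|px - cx| = |-1 - 3| = 4
|py - cy| = |6 - 0| = 6
|pz - cz| = |-5 - (-3)| = 2
distance = (4+6+2)/2 = 12/2 = 6
radius = 5; distance != radius -> no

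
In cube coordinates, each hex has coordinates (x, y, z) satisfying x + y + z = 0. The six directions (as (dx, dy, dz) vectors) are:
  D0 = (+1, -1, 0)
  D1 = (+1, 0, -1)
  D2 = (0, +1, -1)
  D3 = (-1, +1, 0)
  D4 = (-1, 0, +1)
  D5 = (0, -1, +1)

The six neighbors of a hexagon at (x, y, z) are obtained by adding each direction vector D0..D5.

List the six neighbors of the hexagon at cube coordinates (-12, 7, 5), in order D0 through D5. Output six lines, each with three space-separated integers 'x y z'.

Answer: -11 6 5
-11 7 4
-12 8 4
-13 8 5
-13 7 6
-12 6 6

Derivation:
Center: (-12, 7, 5). Add each direction:
  D0: (-12, 7, 5) + (1, -1, 0) = (-11, 6, 5)
  D1: (-12, 7, 5) + (1, 0, -1) = (-11, 7, 4)
  D2: (-12, 7, 5) + (0, 1, -1) = (-12, 8, 4)
  D3: (-12, 7, 5) + (-1, 1, 0) = (-13, 8, 5)
  D4: (-12, 7, 5) + (-1, 0, 1) = (-13, 7, 6)
  D5: (-12, 7, 5) + (0, -1, 1) = (-12, 6, 6)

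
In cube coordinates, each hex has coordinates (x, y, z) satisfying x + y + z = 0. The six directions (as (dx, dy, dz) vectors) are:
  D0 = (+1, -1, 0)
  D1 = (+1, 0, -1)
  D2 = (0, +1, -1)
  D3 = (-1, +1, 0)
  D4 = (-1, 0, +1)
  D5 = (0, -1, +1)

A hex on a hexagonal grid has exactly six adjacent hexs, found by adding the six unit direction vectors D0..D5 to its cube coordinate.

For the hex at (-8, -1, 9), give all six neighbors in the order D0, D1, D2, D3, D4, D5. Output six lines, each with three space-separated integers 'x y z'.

Answer: -7 -2 9
-7 -1 8
-8 0 8
-9 0 9
-9 -1 10
-8 -2 10

Derivation:
Center: (-8, -1, 9). Add each direction:
  D0: (-8, -1, 9) + (1, -1, 0) = (-7, -2, 9)
  D1: (-8, -1, 9) + (1, 0, -1) = (-7, -1, 8)
  D2: (-8, -1, 9) + (0, 1, -1) = (-8, 0, 8)
  D3: (-8, -1, 9) + (-1, 1, 0) = (-9, 0, 9)
  D4: (-8, -1, 9) + (-1, 0, 1) = (-9, -1, 10)
  D5: (-8, -1, 9) + (0, -1, 1) = (-8, -2, 10)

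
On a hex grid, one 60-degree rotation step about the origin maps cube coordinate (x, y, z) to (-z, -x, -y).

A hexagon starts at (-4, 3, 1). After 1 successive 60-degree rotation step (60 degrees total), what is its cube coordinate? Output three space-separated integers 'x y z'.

Answer: -1 4 -3

Derivation:
Start: (-4, 3, 1)
Step 1: (-4, 3, 1) -> (-(1), -(-4), -(3)) = (-1, 4, -3)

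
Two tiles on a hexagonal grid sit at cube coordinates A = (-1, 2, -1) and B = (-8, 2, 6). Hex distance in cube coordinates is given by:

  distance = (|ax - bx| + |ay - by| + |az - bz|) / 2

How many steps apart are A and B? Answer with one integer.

Answer: 7

Derivation:
|ax - bx| = |-1 - (-8)| = 7
|ay - by| = |2 - 2| = 0
|az - bz| = |-1 - 6| = 7
distance = (7 + 0 + 7) / 2 = 14 / 2 = 7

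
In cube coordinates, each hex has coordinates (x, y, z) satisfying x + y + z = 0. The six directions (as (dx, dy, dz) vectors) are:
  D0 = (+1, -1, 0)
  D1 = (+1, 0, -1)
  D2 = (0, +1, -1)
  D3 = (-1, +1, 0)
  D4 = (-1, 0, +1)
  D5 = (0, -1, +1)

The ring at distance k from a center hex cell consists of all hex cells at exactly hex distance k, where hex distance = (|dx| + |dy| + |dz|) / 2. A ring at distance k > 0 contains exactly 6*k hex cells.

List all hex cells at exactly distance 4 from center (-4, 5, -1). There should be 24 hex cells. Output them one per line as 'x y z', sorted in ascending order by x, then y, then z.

Walk ring at distance 4 from (-4, 5, -1):
Start at center + D4*4 = (-8, 5, 3)
  hex 0: (-8, 5, 3)
  hex 1: (-7, 4, 3)
  hex 2: (-6, 3, 3)
  hex 3: (-5, 2, 3)
  hex 4: (-4, 1, 3)
  hex 5: (-3, 1, 2)
  hex 6: (-2, 1, 1)
  hex 7: (-1, 1, 0)
  hex 8: (0, 1, -1)
  hex 9: (0, 2, -2)
  hex 10: (0, 3, -3)
  hex 11: (0, 4, -4)
  hex 12: (0, 5, -5)
  hex 13: (-1, 6, -5)
  hex 14: (-2, 7, -5)
  hex 15: (-3, 8, -5)
  hex 16: (-4, 9, -5)
  hex 17: (-5, 9, -4)
  hex 18: (-6, 9, -3)
  hex 19: (-7, 9, -2)
  hex 20: (-8, 9, -1)
  hex 21: (-8, 8, 0)
  hex 22: (-8, 7, 1)
  hex 23: (-8, 6, 2)
Sorted: 24 hexes.

Answer: -8 5 3
-8 6 2
-8 7 1
-8 8 0
-8 9 -1
-7 4 3
-7 9 -2
-6 3 3
-6 9 -3
-5 2 3
-5 9 -4
-4 1 3
-4 9 -5
-3 1 2
-3 8 -5
-2 1 1
-2 7 -5
-1 1 0
-1 6 -5
0 1 -1
0 2 -2
0 3 -3
0 4 -4
0 5 -5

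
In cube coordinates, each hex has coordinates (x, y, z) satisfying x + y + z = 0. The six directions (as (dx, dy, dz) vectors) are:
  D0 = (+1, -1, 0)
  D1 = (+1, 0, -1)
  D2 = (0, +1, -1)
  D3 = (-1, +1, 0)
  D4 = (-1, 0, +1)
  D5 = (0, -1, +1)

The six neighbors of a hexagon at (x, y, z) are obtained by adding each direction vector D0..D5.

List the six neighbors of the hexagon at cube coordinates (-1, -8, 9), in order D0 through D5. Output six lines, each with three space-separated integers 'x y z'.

Answer: 0 -9 9
0 -8 8
-1 -7 8
-2 -7 9
-2 -8 10
-1 -9 10

Derivation:
Center: (-1, -8, 9). Add each direction:
  D0: (-1, -8, 9) + (1, -1, 0) = (0, -9, 9)
  D1: (-1, -8, 9) + (1, 0, -1) = (0, -8, 8)
  D2: (-1, -8, 9) + (0, 1, -1) = (-1, -7, 8)
  D3: (-1, -8, 9) + (-1, 1, 0) = (-2, -7, 9)
  D4: (-1, -8, 9) + (-1, 0, 1) = (-2, -8, 10)
  D5: (-1, -8, 9) + (0, -1, 1) = (-1, -9, 10)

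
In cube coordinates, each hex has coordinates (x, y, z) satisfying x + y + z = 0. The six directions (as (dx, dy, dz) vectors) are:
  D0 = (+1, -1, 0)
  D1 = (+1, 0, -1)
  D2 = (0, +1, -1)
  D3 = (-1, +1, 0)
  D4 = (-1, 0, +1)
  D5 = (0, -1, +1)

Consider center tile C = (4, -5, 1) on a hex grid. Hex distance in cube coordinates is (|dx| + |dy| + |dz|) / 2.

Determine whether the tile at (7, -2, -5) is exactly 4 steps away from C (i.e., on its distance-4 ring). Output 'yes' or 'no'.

|px - cx| = |7 - 4| = 3
|py - cy| = |-2 - (-5)| = 3
|pz - cz| = |-5 - 1| = 6
distance = (3+3+6)/2 = 12/2 = 6
radius = 4; distance != radius -> no

Answer: no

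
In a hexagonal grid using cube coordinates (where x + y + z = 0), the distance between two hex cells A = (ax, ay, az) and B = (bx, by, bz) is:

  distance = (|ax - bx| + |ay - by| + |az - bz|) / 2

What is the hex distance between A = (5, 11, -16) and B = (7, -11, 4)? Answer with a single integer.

|ax - bx| = |5 - 7| = 2
|ay - by| = |11 - (-11)| = 22
|az - bz| = |-16 - 4| = 20
distance = (2 + 22 + 20) / 2 = 44 / 2 = 22

Answer: 22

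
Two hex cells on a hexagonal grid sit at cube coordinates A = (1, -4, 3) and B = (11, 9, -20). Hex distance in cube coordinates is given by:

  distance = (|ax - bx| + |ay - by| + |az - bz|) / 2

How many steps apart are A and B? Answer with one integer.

|ax - bx| = |1 - 11| = 10
|ay - by| = |-4 - 9| = 13
|az - bz| = |3 - (-20)| = 23
distance = (10 + 13 + 23) / 2 = 46 / 2 = 23

Answer: 23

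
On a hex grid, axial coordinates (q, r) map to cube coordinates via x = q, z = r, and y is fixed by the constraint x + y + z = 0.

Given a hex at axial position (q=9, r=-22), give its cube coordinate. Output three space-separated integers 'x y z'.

Answer: 9 13 -22

Derivation:
x = q = 9
z = r = -22
y = -x - z = -(9) - (-22) = 13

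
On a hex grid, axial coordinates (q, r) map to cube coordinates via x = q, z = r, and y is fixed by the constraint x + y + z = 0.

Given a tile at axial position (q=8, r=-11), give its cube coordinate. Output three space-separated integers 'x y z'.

Answer: 8 3 -11

Derivation:
x = q = 8
z = r = -11
y = -x - z = -(8) - (-11) = 3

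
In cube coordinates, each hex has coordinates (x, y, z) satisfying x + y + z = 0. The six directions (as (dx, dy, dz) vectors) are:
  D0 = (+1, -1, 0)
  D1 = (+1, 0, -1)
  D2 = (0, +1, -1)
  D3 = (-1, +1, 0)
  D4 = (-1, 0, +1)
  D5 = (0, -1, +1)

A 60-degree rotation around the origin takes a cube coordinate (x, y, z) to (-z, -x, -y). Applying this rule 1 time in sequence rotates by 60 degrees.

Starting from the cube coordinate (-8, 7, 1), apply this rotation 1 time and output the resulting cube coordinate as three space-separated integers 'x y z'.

Start: (-8, 7, 1)
Step 1: (-8, 7, 1) -> (-(1), -(-8), -(7)) = (-1, 8, -7)

Answer: -1 8 -7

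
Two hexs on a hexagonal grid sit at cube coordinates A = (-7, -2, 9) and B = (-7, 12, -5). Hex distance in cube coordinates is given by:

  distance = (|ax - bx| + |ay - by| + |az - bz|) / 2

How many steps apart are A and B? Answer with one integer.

Answer: 14

Derivation:
|ax - bx| = |-7 - (-7)| = 0
|ay - by| = |-2 - 12| = 14
|az - bz| = |9 - (-5)| = 14
distance = (0 + 14 + 14) / 2 = 28 / 2 = 14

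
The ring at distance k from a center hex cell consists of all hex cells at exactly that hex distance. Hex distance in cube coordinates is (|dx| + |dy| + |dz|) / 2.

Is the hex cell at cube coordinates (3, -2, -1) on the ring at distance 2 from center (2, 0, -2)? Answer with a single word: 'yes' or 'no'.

Answer: yes

Derivation:
|px - cx| = |3 - 2| = 1
|py - cy| = |-2 - 0| = 2
|pz - cz| = |-1 - (-2)| = 1
distance = (1+2+1)/2 = 4/2 = 2
radius = 2; distance == radius -> yes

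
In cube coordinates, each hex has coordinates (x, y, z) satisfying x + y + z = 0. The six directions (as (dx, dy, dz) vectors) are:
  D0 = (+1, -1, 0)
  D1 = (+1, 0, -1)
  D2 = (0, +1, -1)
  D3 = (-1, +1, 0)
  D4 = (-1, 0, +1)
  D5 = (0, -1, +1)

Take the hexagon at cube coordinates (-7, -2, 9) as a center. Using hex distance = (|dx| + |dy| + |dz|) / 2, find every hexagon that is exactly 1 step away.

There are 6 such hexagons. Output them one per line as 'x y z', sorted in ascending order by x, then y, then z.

Answer: -8 -2 10
-8 -1 9
-7 -3 10
-7 -1 8
-6 -3 9
-6 -2 8

Derivation:
Walk ring at distance 1 from (-7, -2, 9):
Start at center + D4*1 = (-8, -2, 10)
  hex 0: (-8, -2, 10)
  hex 1: (-7, -3, 10)
  hex 2: (-6, -3, 9)
  hex 3: (-6, -2, 8)
  hex 4: (-7, -1, 8)
  hex 5: (-8, -1, 9)
Sorted: 6 hexes.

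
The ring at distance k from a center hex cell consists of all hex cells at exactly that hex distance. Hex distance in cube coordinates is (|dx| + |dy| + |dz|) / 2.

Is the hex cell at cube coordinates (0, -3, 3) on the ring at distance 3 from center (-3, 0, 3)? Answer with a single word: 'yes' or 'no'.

Answer: yes

Derivation:
|px - cx| = |0 - (-3)| = 3
|py - cy| = |-3 - 0| = 3
|pz - cz| = |3 - 3| = 0
distance = (3+3+0)/2 = 6/2 = 3
radius = 3; distance == radius -> yes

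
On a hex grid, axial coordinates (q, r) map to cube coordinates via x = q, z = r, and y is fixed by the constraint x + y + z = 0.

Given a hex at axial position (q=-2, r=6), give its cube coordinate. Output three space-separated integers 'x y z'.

x = q = -2
z = r = 6
y = -x - z = -(-2) - (6) = -4

Answer: -2 -4 6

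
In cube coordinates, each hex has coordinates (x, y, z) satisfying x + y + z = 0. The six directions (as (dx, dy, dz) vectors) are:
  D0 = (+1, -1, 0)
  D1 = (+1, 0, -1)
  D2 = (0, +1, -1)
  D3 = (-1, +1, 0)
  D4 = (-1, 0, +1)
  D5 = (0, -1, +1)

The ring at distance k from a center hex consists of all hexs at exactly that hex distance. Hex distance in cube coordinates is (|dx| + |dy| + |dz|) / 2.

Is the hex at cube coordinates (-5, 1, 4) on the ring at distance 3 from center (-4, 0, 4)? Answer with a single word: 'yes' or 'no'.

Answer: no

Derivation:
|px - cx| = |-5 - (-4)| = 1
|py - cy| = |1 - 0| = 1
|pz - cz| = |4 - 4| = 0
distance = (1+1+0)/2 = 2/2 = 1
radius = 3; distance != radius -> no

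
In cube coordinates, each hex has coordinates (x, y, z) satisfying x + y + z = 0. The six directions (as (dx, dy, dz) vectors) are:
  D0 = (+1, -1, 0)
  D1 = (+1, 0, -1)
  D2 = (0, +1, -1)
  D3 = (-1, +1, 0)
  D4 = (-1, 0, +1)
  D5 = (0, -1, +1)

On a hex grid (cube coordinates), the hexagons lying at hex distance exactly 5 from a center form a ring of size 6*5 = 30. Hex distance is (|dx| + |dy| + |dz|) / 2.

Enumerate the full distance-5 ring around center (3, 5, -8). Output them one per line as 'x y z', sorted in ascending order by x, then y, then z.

Walk ring at distance 5 from (3, 5, -8):
Start at center + D4*5 = (-2, 5, -3)
  hex 0: (-2, 5, -3)
  hex 1: (-1, 4, -3)
  hex 2: (0, 3, -3)
  hex 3: (1, 2, -3)
  hex 4: (2, 1, -3)
  hex 5: (3, 0, -3)
  hex 6: (4, 0, -4)
  hex 7: (5, 0, -5)
  hex 8: (6, 0, -6)
  hex 9: (7, 0, -7)
  hex 10: (8, 0, -8)
  hex 11: (8, 1, -9)
  hex 12: (8, 2, -10)
  hex 13: (8, 3, -11)
  hex 14: (8, 4, -12)
  hex 15: (8, 5, -13)
  hex 16: (7, 6, -13)
  hex 17: (6, 7, -13)
  hex 18: (5, 8, -13)
  hex 19: (4, 9, -13)
  hex 20: (3, 10, -13)
  hex 21: (2, 10, -12)
  hex 22: (1, 10, -11)
  hex 23: (0, 10, -10)
  hex 24: (-1, 10, -9)
  hex 25: (-2, 10, -8)
  hex 26: (-2, 9, -7)
  hex 27: (-2, 8, -6)
  hex 28: (-2, 7, -5)
  hex 29: (-2, 6, -4)
Sorted: 30 hexes.

Answer: -2 5 -3
-2 6 -4
-2 7 -5
-2 8 -6
-2 9 -7
-2 10 -8
-1 4 -3
-1 10 -9
0 3 -3
0 10 -10
1 2 -3
1 10 -11
2 1 -3
2 10 -12
3 0 -3
3 10 -13
4 0 -4
4 9 -13
5 0 -5
5 8 -13
6 0 -6
6 7 -13
7 0 -7
7 6 -13
8 0 -8
8 1 -9
8 2 -10
8 3 -11
8 4 -12
8 5 -13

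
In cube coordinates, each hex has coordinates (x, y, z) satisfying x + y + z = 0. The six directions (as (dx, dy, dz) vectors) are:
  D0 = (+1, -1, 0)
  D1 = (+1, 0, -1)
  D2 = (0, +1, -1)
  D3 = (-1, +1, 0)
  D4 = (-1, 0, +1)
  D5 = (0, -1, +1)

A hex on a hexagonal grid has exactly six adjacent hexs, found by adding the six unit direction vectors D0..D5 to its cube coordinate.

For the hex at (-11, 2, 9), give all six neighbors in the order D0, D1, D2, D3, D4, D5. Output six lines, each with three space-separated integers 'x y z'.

Center: (-11, 2, 9). Add each direction:
  D0: (-11, 2, 9) + (1, -1, 0) = (-10, 1, 9)
  D1: (-11, 2, 9) + (1, 0, -1) = (-10, 2, 8)
  D2: (-11, 2, 9) + (0, 1, -1) = (-11, 3, 8)
  D3: (-11, 2, 9) + (-1, 1, 0) = (-12, 3, 9)
  D4: (-11, 2, 9) + (-1, 0, 1) = (-12, 2, 10)
  D5: (-11, 2, 9) + (0, -1, 1) = (-11, 1, 10)

Answer: -10 1 9
-10 2 8
-11 3 8
-12 3 9
-12 2 10
-11 1 10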